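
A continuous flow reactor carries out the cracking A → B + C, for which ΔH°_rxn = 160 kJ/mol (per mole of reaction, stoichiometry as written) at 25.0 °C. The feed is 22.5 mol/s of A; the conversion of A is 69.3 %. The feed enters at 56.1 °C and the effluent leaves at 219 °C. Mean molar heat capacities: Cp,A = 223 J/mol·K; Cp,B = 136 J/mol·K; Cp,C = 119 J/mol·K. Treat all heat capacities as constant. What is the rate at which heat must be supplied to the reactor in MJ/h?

Extent of reaction ξ = 0.693 × 22.5 = 15.592 mol/s
Reaction term: ξ·ΔH°_rxn = 15.592 × 160 = 2494.8 kJ/s
Sensible, feed 56.1→25 °C: -156.04 kJ/s
Outlet flows (mol/s): A 6.9075, B 15.592, C 15.592
Sensible, products 25→219 °C: 1070.2 kJ/s
Q = ΔH = 3408.9 kJ/s = 3408.9 kW
Heat supplied = 12272 MJ/h

Q_in = 12300 MJ/h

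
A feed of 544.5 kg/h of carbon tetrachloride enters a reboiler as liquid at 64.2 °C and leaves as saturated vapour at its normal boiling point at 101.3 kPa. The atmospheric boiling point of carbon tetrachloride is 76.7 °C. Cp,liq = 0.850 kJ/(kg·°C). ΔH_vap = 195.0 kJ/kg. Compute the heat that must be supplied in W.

Q = 31100 W

liquid 64.2→76.7 °C: 10.625 kJ/kg
vaporisation at 76.7 °C: 195 kJ/kg
Δh = 10.625 + 195 = 205.62 kJ/kg
Q = ṁ·Δh = 544.5 kg/h × 205.62 kJ/kg = 111960 kJ/h
|Q| = 31.101 kW = 31101 W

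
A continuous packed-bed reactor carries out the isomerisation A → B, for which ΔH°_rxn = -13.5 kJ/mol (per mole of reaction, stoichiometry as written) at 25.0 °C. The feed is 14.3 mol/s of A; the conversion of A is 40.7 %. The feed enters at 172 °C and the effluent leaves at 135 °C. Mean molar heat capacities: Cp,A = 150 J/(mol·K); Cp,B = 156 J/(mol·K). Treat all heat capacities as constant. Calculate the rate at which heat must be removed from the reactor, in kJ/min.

Extent of reaction ξ = 0.407 × 14.3 = 5.8201 mol/s
Reaction term: ξ·ΔH°_rxn = 5.8201 × -13.5 = -78.571 kJ/s
Sensible, feed 172→25 °C: -315.31 kJ/s
Outlet flows (mol/s): A 8.4799, B 5.8201
Sensible, products 25→135 °C: 239.79 kJ/s
Q = ΔH = -154.1 kJ/s = -154.1 kW
Heat removed = 9245.7 kJ/min

Q_out = 9250 kJ/min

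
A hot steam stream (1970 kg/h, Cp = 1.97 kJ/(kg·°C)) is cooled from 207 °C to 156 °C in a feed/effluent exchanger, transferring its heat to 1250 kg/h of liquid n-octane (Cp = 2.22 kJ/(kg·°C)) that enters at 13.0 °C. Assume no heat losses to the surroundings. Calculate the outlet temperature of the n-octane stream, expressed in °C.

Heat released by hot stream: Q = 1970 × 1.97 × (207 − 156) = 197930 kJ/h
Energy balance on cold side (adiabatic exchanger): Q = ṁ_c·Cp_c·(T_c,out − T_c,in)
T_c,out = 13.0 + 197930/(1250 × 2.22) = 84.325 °C

T_c,out = 84.3 °C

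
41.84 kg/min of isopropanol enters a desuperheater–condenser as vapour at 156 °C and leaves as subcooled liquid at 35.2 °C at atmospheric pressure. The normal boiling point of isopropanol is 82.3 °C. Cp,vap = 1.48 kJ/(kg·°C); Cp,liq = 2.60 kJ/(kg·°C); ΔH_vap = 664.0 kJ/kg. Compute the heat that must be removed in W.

vapour 156→82.3 °C: -109.08 kJ/kg
condensation at 82.3 °C: -664 kJ/kg
liquid 82.3→35.2 °C: -122.46 kJ/kg
Δh = -109.08 + -664 + -122.46 = -895.54 kJ/kg
Q = ṁ·Δh = 41.84 kg/min × -895.54 kJ/kg = -37469 kJ/min
|Q| = 624.49 kW = 624490 W

Q_c = 624000 W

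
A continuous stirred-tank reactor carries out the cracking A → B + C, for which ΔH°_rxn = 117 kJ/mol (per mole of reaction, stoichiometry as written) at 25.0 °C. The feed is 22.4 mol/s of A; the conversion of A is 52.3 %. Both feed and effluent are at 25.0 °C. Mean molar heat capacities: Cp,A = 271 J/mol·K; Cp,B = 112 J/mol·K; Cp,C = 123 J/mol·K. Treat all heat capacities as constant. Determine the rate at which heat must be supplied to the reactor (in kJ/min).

Q_in = 82200 kJ/min

Extent of reaction ξ = 0.523 × 22.4 = 11.715 mol/s
Reaction term: ξ·ΔH°_rxn = 11.715 × 117 = 1370.7 kJ/s
Q = ΔH = 1370.7 kJ/s = 1370.7 kW
Heat supplied = 82241 kJ/min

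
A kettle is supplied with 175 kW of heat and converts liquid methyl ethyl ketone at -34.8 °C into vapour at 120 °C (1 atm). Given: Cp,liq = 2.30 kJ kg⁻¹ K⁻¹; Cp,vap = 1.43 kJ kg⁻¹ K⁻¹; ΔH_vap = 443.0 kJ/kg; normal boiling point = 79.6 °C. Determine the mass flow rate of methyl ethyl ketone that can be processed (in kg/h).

ṁ = 825 kg/h

Δh = 2.30×(79.6−-34.8) + 443.0 + 1.43×(120−79.6) = 763.89 kJ/kg
Q = 175 kW = 175 kJ/s = 630000 kJ/h
ṁ = Q/Δh = 630000 / 763.89 = 824.72 kg/h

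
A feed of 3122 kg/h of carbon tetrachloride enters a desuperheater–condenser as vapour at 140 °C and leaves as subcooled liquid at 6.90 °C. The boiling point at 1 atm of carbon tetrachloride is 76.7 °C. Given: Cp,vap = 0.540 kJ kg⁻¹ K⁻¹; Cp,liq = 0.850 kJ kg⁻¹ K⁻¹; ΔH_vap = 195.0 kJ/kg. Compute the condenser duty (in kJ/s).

Q_c = 250 kJ/s

vapour 140→76.7 °C: -34.182 kJ/kg
condensation at 76.7 °C: -195 kJ/kg
liquid 76.7→6.90 °C: -59.33 kJ/kg
Δh = -34.182 + -195 + -59.33 = -288.51 kJ/kg
Q = ṁ·Δh = 3122 kg/h × -288.51 kJ/kg = -900730 kJ/h
|Q| = 250.2 kW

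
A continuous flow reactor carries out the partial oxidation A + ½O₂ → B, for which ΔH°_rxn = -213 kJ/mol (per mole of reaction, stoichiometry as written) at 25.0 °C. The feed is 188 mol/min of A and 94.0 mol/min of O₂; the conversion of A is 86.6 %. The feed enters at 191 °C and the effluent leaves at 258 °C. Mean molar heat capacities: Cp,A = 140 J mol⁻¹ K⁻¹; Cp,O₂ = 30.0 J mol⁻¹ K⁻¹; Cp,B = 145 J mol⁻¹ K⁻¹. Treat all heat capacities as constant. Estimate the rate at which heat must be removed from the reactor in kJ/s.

Extent of reaction ξ = 0.866 × 188 = 162.81 mol/min
Reaction term: ξ·ΔH°_rxn = 162.81 × -213 = -34678 kJ/min
Sensible, feed 191→25 °C: -4837.2 kJ/min
Outlet flows (mol/min): A 25.192, O₂ 12.596, B 162.81
Sensible, products 25→258 °C: 6410.3 kJ/min
Q = ΔH = -33105 kJ/min = -551.75 kW
Heat removed = 551.75 kJ/s

Q_out = 552 kJ/s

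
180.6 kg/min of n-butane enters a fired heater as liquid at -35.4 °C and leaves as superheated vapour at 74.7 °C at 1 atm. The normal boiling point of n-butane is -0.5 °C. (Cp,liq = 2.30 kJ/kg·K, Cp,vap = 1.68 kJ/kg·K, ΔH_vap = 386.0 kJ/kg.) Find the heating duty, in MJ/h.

liquid -35.4→-0.5 °C: 80.27 kJ/kg
vaporisation at -0.5 °C: 386 kJ/kg
vapour -0.5→74.7 °C: 126.34 kJ/kg
Δh = 80.27 + 386 + 126.34 = 592.61 kJ/kg
Q = ṁ·Δh = 180.6 kg/min × 592.61 kJ/kg = 107020 kJ/min
|Q| = 1783.7 kW = 6421.5 MJ/h

Q = 6420 MJ/h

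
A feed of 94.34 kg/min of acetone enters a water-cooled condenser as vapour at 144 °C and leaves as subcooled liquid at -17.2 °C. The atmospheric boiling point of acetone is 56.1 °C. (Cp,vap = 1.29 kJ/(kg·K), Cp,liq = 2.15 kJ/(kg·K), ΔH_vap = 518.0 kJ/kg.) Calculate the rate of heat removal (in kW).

Q_c = 1240 kW

vapour 144→56.1 °C: -113.39 kJ/kg
condensation at 56.1 °C: -518 kJ/kg
liquid 56.1→-17.2 °C: -157.59 kJ/kg
Δh = -113.39 + -518 + -157.59 = -788.99 kJ/kg
Q = ṁ·Δh = 94.34 kg/min × -788.99 kJ/kg = -74433 kJ/min
|Q| = 1240.5 kW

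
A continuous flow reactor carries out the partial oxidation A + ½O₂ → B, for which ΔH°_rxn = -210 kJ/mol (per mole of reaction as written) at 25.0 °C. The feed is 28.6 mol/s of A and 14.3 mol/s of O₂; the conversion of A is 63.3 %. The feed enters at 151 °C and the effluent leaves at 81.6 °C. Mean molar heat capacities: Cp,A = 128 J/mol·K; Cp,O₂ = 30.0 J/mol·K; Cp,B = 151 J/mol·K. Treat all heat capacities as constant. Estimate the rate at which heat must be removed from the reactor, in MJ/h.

Q_out = 14700 MJ/h

Extent of reaction ξ = 0.633 × 28.6 = 18.104 mol/s
Reaction term: ξ·ΔH°_rxn = 18.104 × -210 = -3801.8 kJ/s
Sensible, feed 151→25 °C: -515.31 kJ/s
Outlet flows (mol/s): A 10.496, O₂ 5.2481, B 18.104
Sensible, products 25→81.6 °C: 239.68 kJ/s
Q = ΔH = -4077.4 kJ/s = -4077.4 kW
Heat removed = 14679 MJ/h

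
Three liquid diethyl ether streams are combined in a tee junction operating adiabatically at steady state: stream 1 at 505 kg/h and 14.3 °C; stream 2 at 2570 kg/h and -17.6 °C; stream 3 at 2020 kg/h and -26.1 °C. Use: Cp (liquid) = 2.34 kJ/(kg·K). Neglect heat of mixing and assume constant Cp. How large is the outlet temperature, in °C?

T_out = -17.8 °C

Adiabatic, steady state ⇒ Σ ṁᵢCp,ᵢ(T_out − Tᵢ) = 0
Σ ṁᵢCp,ᵢTᵢ = 505×2.34×14.3 + 2570×2.34×-17.6 + 2020×2.34×-26.1 = -212310
Σ ṁᵢCp,ᵢ = 505×2.34 + 2570×2.34 + 2020×2.34 = 11922
T_out = -212310 / 11922 = -17.808 °C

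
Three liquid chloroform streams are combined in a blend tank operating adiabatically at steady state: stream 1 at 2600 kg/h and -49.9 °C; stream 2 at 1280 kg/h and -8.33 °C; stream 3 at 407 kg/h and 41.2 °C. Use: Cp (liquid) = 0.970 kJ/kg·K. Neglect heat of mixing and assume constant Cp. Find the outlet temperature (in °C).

T_out = -28.8 °C

No heat crosses the boundary, so H_out = H_in.
Σ ṁᵢCp,ᵢTᵢ = 2600×0.970×-49.9 + 1280×0.970×-8.33 + 407×0.970×41.2 = -119920
Σ ṁᵢCp,ᵢ = 2600×0.970 + 1280×0.970 + 407×0.970 = 4158.4
T_out = -119920 / 4158.4 = -28.839 °C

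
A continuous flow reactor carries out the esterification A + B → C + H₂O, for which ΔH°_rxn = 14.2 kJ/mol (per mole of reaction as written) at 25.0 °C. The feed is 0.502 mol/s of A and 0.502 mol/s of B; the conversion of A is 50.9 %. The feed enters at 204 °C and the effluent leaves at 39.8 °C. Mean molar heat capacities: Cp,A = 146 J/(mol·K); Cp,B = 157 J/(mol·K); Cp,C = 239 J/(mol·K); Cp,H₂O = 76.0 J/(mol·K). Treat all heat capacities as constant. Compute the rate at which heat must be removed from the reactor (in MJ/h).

Q_out = 76.7 MJ/h

Extent of reaction ξ = 0.509 × 0.502 = 0.25552 mol/s
Reaction term: ξ·ΔH°_rxn = 0.25552 × 14.2 = 3.6284 kJ/s
Sensible, feed 204→25 °C: -27.227 kJ/s
Outlet flows (mol/s): A 0.24648, B 0.24648, C 0.25552, H₂O 0.25552
Sensible, products 25→39.8 °C: 2.2965 kJ/s
Q = ΔH = -21.302 kJ/s = -21.302 kW
Heat removed = 76.687 MJ/h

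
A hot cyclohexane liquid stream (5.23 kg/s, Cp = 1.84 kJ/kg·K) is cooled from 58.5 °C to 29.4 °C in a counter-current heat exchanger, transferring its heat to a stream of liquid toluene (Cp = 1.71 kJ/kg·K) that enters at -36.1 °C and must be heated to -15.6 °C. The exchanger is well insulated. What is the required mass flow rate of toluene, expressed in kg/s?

Heat released by hot stream: Q = 5.23 × 1.84 × (58.5 − 29.4) = 280.04 kJ/s
Energy balance on cold side (adiabatic exchanger): Q = ṁ_c·Cp_c·(T_c,out − T_c,in)
ṁ_c = 280.04 / [1.71 × (-15.6 − -36.1)] = 7.9885 kg/s

ṁ_c = 7.99 kg/s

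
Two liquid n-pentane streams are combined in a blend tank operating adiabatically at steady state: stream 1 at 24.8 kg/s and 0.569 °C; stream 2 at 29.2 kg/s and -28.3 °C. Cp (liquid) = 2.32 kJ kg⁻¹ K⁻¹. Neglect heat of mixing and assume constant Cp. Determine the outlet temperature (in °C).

No heat crosses the boundary, so H_out = H_in.
T_out = Σ ṁᵢCp,ᵢTᵢ / Σ ṁᵢCp,ᵢ
      = -1884.4 / 125.28 = -15.042 °C

T_out = -15.0 °C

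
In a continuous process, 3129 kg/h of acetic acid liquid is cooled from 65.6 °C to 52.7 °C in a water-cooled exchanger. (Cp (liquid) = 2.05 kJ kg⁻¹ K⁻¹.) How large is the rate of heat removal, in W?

Q_c = 23000 W

Q = ṁ·Cp·ΔT = 3129 × 2.05 × (52.7 − 65.6) = -82746 kJ/h
Converting: 82746 / 3600 s = 22.985 kW
Cooling duty = 22985 W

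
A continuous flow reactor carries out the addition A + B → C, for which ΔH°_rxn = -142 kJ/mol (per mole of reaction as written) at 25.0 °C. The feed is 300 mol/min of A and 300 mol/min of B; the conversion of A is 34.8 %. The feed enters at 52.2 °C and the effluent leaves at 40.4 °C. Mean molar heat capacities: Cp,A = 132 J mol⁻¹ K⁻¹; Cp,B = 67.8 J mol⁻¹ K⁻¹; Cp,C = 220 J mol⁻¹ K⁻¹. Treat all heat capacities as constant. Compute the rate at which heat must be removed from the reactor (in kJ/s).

Extent of reaction ξ = 0.348 × 300 = 104.4 mol/min
Reaction term: ξ·ΔH°_rxn = 104.4 × -142 = -14825 kJ/min
Sensible, feed 52.2→25 °C: -1630.4 kJ/min
Outlet flows (mol/min): A 195.6, B 195.6, C 104.4
Sensible, products 25→40.4 °C: 955.55 kJ/min
Q = ΔH = -15500 kJ/min = -258.33 kW
Heat removed = 258.33 kJ/s

Q_out = 258 kJ/s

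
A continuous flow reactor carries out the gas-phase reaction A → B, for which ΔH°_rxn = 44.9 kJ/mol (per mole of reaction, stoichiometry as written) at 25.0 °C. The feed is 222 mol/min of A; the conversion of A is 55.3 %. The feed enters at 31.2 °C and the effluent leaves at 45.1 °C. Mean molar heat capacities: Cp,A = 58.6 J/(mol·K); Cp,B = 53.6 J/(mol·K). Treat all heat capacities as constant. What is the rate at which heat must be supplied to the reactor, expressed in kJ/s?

Extent of reaction ξ = 0.553 × 222 = 122.77 mol/min
Reaction term: ξ·ΔH°_rxn = 122.77 × 44.9 = 5512.2 kJ/min
Sensible, feed 31.2→25 °C: -80.657 kJ/min
Outlet flows (mol/min): A 99.234, B 122.77
Sensible, products 25→45.1 °C: 249.15 kJ/min
Q = ΔH = 5680.7 kJ/min = 94.678 kW
Heat supplied = 94.678 kJ/s

Q_in = 94.7 kJ/s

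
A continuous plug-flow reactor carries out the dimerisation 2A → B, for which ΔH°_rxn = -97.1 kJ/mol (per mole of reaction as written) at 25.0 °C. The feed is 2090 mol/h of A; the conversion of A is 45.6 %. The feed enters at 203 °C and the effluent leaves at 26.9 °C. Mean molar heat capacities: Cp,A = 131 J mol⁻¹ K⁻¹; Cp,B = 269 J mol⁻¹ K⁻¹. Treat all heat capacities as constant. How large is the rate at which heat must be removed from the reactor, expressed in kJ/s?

Extent of reaction ξ = 0.456 × 2090 / 2 = 476.52 mol/h
Reaction term: ξ·ΔH°_rxn = 476.52 × -97.1 = -46270 kJ/h
Sensible, feed 203→25 °C: -48735 kJ/h
Outlet flows (mol/h): A 1137, B 476.52
Sensible, products 25→26.9 °C: 526.54 kJ/h
Q = ΔH = -94478 kJ/h = -26.244 kW
Heat removed = 26.244 kJ/s

Q_out = 26.2 kJ/s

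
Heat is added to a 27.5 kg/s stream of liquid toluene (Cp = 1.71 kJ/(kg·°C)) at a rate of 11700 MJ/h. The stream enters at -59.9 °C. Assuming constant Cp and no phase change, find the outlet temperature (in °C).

Q = 11700 MJ/h = 3250 kJ/s
ΔT = Q/(ṁ·Cp) = 3250/(27.5×1.71) = 69.112 K
T_out = -59.9 + 69.112 = 9.2122 °C

T_out = 9.21 °C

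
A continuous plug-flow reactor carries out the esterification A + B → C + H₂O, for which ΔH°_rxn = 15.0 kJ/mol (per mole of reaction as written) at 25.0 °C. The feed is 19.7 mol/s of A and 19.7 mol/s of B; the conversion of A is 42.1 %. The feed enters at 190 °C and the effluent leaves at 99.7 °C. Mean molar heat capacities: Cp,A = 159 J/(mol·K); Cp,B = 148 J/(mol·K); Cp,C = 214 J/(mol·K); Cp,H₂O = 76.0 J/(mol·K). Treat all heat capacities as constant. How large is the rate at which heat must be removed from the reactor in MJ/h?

Extent of reaction ξ = 0.421 × 19.7 = 8.2937 mol/s
Reaction term: ξ·ΔH°_rxn = 8.2937 × 15.0 = 124.41 kJ/s
Sensible, feed 190→25 °C: -997.9 kJ/s
Outlet flows (mol/s): A 11.406, B 11.406, C 8.2937, H₂O 8.2937
Sensible, products 25→99.7 °C: 441.25 kJ/s
Q = ΔH = -432.25 kJ/s = -432.25 kW
Heat removed = 1556.1 MJ/h

Q_out = 1560 MJ/h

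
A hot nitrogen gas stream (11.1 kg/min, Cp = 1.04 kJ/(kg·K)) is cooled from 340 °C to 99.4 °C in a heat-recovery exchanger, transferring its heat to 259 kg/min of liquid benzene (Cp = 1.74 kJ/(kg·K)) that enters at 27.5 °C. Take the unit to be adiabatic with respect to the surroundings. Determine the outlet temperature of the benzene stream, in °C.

Heat released by hot stream: Q = 11.1 × 1.04 × (340 − 99.4) = 2777.5 kJ/min
Energy balance on cold side (adiabatic exchanger): Q = ṁ_c·Cp_c·(T_c,out − T_c,in)
T_c,out = 27.5 + 2777.5/(259 × 1.74) = 33.663 °C

T_c,out = 33.7 °C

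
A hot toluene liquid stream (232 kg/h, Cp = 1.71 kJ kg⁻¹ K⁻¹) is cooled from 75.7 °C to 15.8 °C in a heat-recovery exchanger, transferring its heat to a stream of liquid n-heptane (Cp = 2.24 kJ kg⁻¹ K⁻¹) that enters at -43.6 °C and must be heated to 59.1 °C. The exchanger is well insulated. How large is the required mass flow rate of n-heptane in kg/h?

Heat released by hot stream: Q = 232 × 1.71 × (75.7 − 15.8) = 23764 kJ/h
Energy balance on cold side (adiabatic exchanger): Q = ṁ_c·Cp_c·(T_c,out − T_c,in)
ṁ_c = 23764 / [2.24 × (59.1 − -43.6)] = 103.3 kg/h

ṁ_c = 103 kg/h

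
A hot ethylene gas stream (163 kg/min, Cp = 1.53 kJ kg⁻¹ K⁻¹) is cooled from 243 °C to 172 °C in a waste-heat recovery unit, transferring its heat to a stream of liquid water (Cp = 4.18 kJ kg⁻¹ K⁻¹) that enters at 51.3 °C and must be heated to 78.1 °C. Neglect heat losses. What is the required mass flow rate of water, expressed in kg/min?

ṁ_c = 158 kg/min

Heat released by hot stream: Q = 163 × 1.53 × (243 − 172) = 17707 kJ/min
Energy balance on cold side (adiabatic exchanger): Q = ṁ_c·Cp_c·(T_c,out − T_c,in)
ṁ_c = 17707 / [4.18 × (78.1 − 51.3)] = 158.06 kg/min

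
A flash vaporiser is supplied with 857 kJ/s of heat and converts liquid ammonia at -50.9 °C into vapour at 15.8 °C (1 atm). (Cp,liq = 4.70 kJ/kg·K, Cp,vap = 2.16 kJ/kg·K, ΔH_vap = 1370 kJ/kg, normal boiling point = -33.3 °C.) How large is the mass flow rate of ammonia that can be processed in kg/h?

Δh = 4.70×(-33.3−-50.9) + 1370 + 2.16×(15.8−-33.3) = 1558.8 kJ/kg
Q = 857 kJ/s = 857 kJ/s = 3.0852e+06 kJ/h
ṁ = Q/Δh = 3.0852e+06 / 1558.8 = 1979.2 kg/h

ṁ = 1980 kg/h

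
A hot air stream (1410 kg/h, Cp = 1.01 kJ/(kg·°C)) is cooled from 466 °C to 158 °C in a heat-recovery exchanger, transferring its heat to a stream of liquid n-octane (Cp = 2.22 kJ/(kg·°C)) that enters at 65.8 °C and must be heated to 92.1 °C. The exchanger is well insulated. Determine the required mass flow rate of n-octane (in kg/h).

Heat released by hot stream: Q = 1410 × 1.01 × (466 − 158) = 438620 kJ/h
Energy balance on cold side (adiabatic exchanger): Q = ṁ_c·Cp_c·(T_c,out − T_c,in)
ṁ_c = 438620 / [2.22 × (92.1 − 65.8)] = 7512.5 kg/h

ṁ_c = 7510 kg/h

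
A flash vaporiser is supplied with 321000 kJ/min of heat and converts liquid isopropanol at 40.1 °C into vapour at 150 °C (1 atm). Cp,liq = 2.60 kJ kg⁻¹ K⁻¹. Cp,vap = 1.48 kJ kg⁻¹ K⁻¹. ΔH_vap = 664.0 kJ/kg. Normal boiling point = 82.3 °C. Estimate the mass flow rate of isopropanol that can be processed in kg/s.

ṁ = 6.12 kg/s

Δh = 2.60×(82.3−40.1) + 664.0 + 1.48×(150−82.3) = 873.92 kJ/kg
Q = 321000 kJ/min = 5350 kJ/s = 5350 kJ/s
ṁ = Q/Δh = 5350 / 873.92 = 6.1219 kg/s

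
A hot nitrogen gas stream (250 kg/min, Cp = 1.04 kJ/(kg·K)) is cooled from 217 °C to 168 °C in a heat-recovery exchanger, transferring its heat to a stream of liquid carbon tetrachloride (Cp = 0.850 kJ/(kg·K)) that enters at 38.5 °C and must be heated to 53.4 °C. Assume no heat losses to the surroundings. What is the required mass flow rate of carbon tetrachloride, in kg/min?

Heat released by hot stream: Q = 250 × 1.04 × (217 − 168) = 12740 kJ/min
Energy balance on cold side (adiabatic exchanger): Q = ṁ_c·Cp_c·(T_c,out − T_c,in)
ṁ_c = 12740 / [0.850 × (53.4 − 38.5)] = 1005.9 kg/min

ṁ_c = 1010 kg/min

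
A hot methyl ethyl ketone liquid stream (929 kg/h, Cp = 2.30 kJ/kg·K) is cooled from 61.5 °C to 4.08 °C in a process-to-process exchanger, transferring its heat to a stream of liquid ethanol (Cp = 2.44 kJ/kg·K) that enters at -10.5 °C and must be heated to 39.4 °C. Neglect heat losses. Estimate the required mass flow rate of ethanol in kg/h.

ṁ_c = 1010 kg/h

Heat released by hot stream: Q = 929 × 2.30 × (61.5 − 4.08) = 122690 kJ/h
Energy balance on cold side (adiabatic exchanger): Q = ṁ_c·Cp_c·(T_c,out − T_c,in)
ṁ_c = 122690 / [2.44 × (39.4 − -10.5)] = 1007.7 kg/h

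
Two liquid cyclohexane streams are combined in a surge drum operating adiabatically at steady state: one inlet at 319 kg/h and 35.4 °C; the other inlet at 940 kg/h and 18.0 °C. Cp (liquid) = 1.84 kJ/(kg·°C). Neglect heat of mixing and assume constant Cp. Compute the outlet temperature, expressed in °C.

Adiabatic, steady state ⇒ Σ ṁᵢCp,ᵢ(T_out − Tᵢ) = 0
Σ ṁᵢCp,ᵢTᵢ = 319×1.84×35.4 + 940×1.84×18.0 = 51911
Σ ṁᵢCp,ᵢ = 319×1.84 + 940×1.84 = 2316.6
T_out = 51911 / 2316.6 = 22.409 °C

T_out = 22.4 °C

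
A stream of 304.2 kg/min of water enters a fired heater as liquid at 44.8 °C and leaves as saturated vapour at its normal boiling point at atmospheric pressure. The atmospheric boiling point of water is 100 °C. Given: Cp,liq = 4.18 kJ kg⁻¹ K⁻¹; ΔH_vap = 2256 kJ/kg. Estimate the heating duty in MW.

liquid 44.8→100 °C: 230.74 kJ/kg
vaporisation at 100 °C: 2256 kJ/kg
Δh = 230.74 + 2256 = 2486.7 kJ/kg
Q = ṁ·Δh = 304.2 kg/min × 2486.7 kJ/kg = 756470 kJ/min
|Q| = 12608 kW = 12.608 MW

Q = 12.6 MW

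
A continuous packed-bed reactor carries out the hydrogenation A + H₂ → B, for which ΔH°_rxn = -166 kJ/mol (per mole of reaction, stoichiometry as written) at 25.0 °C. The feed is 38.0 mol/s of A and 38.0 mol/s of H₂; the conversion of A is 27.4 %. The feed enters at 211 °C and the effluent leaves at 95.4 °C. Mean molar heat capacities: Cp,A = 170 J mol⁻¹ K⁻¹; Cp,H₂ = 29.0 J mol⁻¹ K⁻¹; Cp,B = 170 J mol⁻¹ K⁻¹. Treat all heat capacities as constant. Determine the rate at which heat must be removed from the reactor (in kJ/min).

Q_out = 157000 kJ/min

Extent of reaction ξ = 0.274 × 38.0 = 10.412 mol/s
Reaction term: ξ·ΔH°_rxn = 10.412 × -166 = -1728.4 kJ/s
Sensible, feed 211→25 °C: -1406.5 kJ/s
Outlet flows (mol/s): A 27.588, H₂ 27.588, B 10.412
Sensible, products 25→95.4 °C: 511.11 kJ/s
Q = ΔH = -2623.8 kJ/s = -2623.8 kW
Heat removed = 157430 kJ/min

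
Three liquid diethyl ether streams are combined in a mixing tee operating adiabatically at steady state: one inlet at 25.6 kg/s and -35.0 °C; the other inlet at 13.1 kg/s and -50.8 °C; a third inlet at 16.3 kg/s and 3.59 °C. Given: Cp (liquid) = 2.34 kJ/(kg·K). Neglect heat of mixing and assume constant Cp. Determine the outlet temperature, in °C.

Adiabatic, steady state ⇒ Σ ṁᵢCp,ᵢ(T_out − Tᵢ) = 0
Σ ṁᵢCp,ᵢTᵢ = 25.6×2.34×-35.0 + 13.1×2.34×-50.8 + 16.3×2.34×3.59 = -3516.9
Σ ṁᵢCp,ᵢ = 25.6×2.34 + 13.1×2.34 + 16.3×2.34 = 128.7
T_out = -3516.9 / 128.7 = -27.327 °C

T_out = -27.3 °C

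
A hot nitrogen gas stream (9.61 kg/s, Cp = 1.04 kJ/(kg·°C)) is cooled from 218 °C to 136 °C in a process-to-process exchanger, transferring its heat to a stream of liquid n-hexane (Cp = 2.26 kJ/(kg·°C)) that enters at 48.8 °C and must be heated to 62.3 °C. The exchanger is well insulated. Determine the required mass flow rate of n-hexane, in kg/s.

ṁ_c = 26.9 kg/s

Heat released by hot stream: Q = 9.61 × 1.04 × (218 − 136) = 819.54 kJ/s
Energy balance on cold side (adiabatic exchanger): Q = ṁ_c·Cp_c·(T_c,out − T_c,in)
ṁ_c = 819.54 / [2.26 × (62.3 − 48.8)] = 26.861 kg/s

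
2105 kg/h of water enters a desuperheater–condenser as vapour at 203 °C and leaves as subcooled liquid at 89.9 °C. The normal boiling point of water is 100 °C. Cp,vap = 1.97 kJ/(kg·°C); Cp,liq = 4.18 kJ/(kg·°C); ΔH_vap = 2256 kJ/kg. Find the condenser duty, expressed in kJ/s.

Q_c = 1460 kJ/s

vapour 203→100 °C: -202.91 kJ/kg
condensation at 100 °C: -2256 kJ/kg
liquid 100→89.9 °C: -42.218 kJ/kg
Δh = -202.91 + -2256 + -42.218 = -2501.1 kJ/kg
Q = ṁ·Δh = 2105 kg/h × -2501.1 kJ/kg = -5.2649e+06 kJ/h
|Q| = 1462.5 kW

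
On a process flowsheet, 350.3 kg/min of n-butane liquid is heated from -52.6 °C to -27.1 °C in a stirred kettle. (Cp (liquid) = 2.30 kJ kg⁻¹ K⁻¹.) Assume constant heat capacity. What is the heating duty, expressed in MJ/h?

Q = 1230 MJ/h

Q = ṁ·Cp·ΔT = 350.3 × 2.30 × (-27.1 − -52.6) = 20545 kJ/min
Converting: 20545 / 60 s = 342.42 kW
Heating duty = 1232.7 MJ/h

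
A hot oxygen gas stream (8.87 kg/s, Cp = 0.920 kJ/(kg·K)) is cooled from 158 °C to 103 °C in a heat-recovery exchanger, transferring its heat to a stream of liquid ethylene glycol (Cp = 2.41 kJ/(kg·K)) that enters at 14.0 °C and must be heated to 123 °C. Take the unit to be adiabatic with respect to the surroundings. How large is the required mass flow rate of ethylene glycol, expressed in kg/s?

Heat released by hot stream: Q = 8.87 × 0.920 × (158 − 103) = 448.82 kJ/s
Energy balance on cold side (adiabatic exchanger): Q = ṁ_c·Cp_c·(T_c,out − T_c,in)
ṁ_c = 448.82 / [2.41 × (123 − 14.0)] = 1.7086 kg/s

ṁ_c = 1.71 kg/s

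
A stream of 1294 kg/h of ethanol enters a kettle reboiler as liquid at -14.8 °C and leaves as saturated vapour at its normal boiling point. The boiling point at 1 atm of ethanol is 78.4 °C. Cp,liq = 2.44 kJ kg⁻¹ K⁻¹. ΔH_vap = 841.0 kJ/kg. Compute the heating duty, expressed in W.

liquid -14.8→78.4 °C: 227.41 kJ/kg
vaporisation at 78.4 °C: 841 kJ/kg
Δh = 227.41 + 841 = 1068.4 kJ/kg
Q = ṁ·Δh = 1294 kg/h × 1068.4 kJ/kg = 1.3825e+06 kJ/h
|Q| = 384.03 kW = 384030 W

Q = 384000 W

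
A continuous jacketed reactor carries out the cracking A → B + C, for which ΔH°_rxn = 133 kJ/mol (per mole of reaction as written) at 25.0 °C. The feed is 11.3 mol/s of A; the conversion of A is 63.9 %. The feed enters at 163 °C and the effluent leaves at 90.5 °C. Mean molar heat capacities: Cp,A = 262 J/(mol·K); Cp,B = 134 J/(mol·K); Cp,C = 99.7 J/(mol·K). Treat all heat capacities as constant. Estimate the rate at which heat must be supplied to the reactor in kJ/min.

Extent of reaction ξ = 0.639 × 11.3 = 7.2207 mol/s
Reaction term: ξ·ΔH°_rxn = 7.2207 × 133 = 960.35 kJ/s
Sensible, feed 163→25 °C: -408.56 kJ/s
Outlet flows (mol/s): A 4.0793, B 7.2207, C 7.2207
Sensible, products 25→90.5 °C: 180.53 kJ/s
Q = ΔH = 732.32 kJ/s = 732.32 kW
Heat supplied = 43939 kJ/min

Q_in = 43900 kJ/min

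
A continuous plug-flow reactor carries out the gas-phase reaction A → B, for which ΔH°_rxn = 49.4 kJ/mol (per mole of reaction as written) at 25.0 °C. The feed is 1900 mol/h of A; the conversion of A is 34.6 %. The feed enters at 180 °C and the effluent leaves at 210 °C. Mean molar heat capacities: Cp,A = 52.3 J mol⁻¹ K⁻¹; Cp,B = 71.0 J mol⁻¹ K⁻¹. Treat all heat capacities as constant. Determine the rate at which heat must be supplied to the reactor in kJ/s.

Q_in = 10.5 kJ/s

Extent of reaction ξ = 0.346 × 1900 = 657.4 mol/h
Reaction term: ξ·ΔH°_rxn = 657.4 × 49.4 = 32476 kJ/h
Sensible, feed 180→25 °C: -15402 kJ/h
Outlet flows (mol/h): A 1242.6, B 657.4
Sensible, products 25→210 °C: 20658 kJ/h
Q = ΔH = 37731 kJ/h = 10.481 kW
Heat supplied = 10.481 kJ/s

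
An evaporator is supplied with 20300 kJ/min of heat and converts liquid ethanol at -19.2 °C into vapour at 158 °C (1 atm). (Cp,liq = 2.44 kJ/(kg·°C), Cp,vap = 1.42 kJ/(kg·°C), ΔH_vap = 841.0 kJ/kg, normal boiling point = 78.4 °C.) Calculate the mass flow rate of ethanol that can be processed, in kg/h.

Δh = 2.44×(78.4−-19.2) + 841.0 + 1.42×(158−78.4) = 1192.2 kJ/kg
Q = 20300 kJ/min = 338.33 kJ/s = 1.218e+06 kJ/h
ṁ = Q/Δh = 1.218e+06 / 1192.2 = 1021.7 kg/h

ṁ = 1020 kg/h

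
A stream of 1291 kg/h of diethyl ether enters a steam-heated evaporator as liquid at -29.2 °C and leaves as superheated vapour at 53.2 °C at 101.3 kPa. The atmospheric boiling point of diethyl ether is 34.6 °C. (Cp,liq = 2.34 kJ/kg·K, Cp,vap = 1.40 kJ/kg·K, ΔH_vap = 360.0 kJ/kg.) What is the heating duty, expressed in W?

Q = 192000 W

liquid -29.2→34.6 °C: 149.29 kJ/kg
vaporisation at 34.6 °C: 360 kJ/kg
vapour 34.6→53.2 °C: 26.04 kJ/kg
Δh = 149.29 + 360 + 26.04 = 535.33 kJ/kg
Q = ṁ·Δh = 1291 kg/h × 535.33 kJ/kg = 691110 kJ/h
|Q| = 191.98 kW = 191980 W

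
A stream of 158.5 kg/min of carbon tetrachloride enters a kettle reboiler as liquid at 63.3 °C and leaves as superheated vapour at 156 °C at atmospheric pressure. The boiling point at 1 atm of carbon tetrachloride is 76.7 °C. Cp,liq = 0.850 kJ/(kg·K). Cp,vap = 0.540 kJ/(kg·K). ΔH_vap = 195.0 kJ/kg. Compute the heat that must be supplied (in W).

liquid 63.3→76.7 °C: 11.39 kJ/kg
vaporisation at 76.7 °C: 195 kJ/kg
vapour 76.7→156 °C: 42.822 kJ/kg
Δh = 11.39 + 195 + 42.822 = 249.21 kJ/kg
Q = ṁ·Δh = 158.5 kg/min × 249.21 kJ/kg = 39500 kJ/min
|Q| = 658.34 kW = 658340 W

Q = 658000 W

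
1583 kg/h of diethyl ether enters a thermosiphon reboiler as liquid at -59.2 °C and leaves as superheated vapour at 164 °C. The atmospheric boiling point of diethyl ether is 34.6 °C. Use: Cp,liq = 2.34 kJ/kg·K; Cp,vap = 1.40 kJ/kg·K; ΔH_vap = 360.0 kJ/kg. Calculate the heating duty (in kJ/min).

Q = 20100 kJ/min

liquid -59.2→34.6 °C: 219.49 kJ/kg
vaporisation at 34.6 °C: 360 kJ/kg
vapour 34.6→164 °C: 181.16 kJ/kg
Δh = 219.49 + 360 + 181.16 = 760.65 kJ/kg
Q = ṁ·Δh = 1583 kg/h × 760.65 kJ/kg = 1.2041e+06 kJ/h
|Q| = 334.48 kW = 20069 kJ/min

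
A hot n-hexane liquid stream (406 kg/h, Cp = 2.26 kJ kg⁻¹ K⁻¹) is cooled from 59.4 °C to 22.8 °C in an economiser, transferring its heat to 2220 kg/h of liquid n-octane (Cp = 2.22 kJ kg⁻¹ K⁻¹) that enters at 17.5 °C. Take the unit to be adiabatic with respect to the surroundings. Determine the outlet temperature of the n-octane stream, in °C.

Heat released by hot stream: Q = 406 × 2.26 × (59.4 − 22.8) = 33583 kJ/h
Energy balance on cold side (adiabatic exchanger): Q = ṁ_c·Cp_c·(T_c,out − T_c,in)
T_c,out = 17.5 + 33583/(2220 × 2.22) = 24.314 °C

T_c,out = 24.3 °C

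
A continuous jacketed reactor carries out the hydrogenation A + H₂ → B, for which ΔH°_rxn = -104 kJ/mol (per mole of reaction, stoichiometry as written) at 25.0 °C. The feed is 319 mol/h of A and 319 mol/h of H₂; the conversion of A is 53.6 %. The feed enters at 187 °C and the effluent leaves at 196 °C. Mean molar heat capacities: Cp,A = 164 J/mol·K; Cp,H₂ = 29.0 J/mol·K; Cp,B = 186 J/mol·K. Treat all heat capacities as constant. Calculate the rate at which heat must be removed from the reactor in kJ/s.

Extent of reaction ξ = 0.536 × 319 = 170.98 mol/h
Reaction term: ξ·ΔH°_rxn = 170.98 × -104 = -17782 kJ/h
Sensible, feed 187→25 °C: -9973.9 kJ/h
Outlet flows (mol/h): A 148.02, H₂ 148.02, B 170.98
Sensible, products 25→196 °C: 10323 kJ/h
Q = ΔH = -17433 kJ/h = -4.8425 kW
Heat removed = 4.8425 kJ/s

Q_out = 4.84 kJ/s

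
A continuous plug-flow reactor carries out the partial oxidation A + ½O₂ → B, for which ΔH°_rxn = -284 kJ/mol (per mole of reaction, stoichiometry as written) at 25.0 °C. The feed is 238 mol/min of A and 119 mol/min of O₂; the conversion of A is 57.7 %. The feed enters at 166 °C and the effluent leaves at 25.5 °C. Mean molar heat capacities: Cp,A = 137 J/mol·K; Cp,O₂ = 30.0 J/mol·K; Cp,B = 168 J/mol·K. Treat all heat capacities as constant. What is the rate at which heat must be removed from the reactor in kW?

Extent of reaction ξ = 0.577 × 238 = 137.33 mol/min
Reaction term: ξ·ΔH°_rxn = 137.33 × -284 = -39001 kJ/min
Sensible, feed 166→25 °C: -5100.8 kJ/min
Outlet flows (mol/min): A 100.67, O₂ 50.337, B 137.33
Sensible, products 25→25.5 °C: 19.187 kJ/min
Q = ΔH = -44082 kJ/min = -734.7 kW
Heat removed = 734.7 kW

Q_out = 735 kW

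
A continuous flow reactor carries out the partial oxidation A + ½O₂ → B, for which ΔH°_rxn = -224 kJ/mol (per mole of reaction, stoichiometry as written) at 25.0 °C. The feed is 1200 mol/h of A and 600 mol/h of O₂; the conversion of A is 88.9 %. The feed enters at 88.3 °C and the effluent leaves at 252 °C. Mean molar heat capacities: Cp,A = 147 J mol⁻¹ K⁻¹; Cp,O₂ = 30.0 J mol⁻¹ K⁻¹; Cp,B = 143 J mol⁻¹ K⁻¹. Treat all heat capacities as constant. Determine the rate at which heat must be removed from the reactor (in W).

Extent of reaction ξ = 0.889 × 1200 = 1066.8 mol/h
Reaction term: ξ·ΔH°_rxn = 1066.8 × -224 = -238960 kJ/h
Sensible, feed 88.3→25 °C: -12306 kJ/h
Outlet flows (mol/h): A 133.2, O₂ 66.6, B 1066.8
Sensible, products 25→252 °C: 39528 kJ/h
Q = ΔH = -211740 kJ/h = -58.817 kW
Heat removed = 58817 W

Q_out = 58800 W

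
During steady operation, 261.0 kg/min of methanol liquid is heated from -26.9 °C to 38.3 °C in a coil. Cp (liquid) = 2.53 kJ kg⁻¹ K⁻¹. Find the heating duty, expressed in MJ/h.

Q = 2580 MJ/h

Q = ṁ·Cp·ΔT = 261.0 × 2.53 × (38.3 − -26.9) = 43054 kJ/min
Converting: 43054 / 60 s = 717.56 kW
Heating duty = 2583.2 MJ/h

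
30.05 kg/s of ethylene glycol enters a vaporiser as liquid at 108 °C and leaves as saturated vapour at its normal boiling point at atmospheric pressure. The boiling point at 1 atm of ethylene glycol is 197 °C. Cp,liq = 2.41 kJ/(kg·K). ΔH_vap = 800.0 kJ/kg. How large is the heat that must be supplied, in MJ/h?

Q = 110000 MJ/h

liquid 108→197 °C: 214.49 kJ/kg
vaporisation at 197 °C: 800 kJ/kg
Δh = 214.49 + 800 = 1014.5 kJ/kg
Q = ṁ·Δh = 30.05 kg/s × 1014.5 kJ/kg = 30485 kJ/s
|Q| = 30485 kW = 109750 MJ/h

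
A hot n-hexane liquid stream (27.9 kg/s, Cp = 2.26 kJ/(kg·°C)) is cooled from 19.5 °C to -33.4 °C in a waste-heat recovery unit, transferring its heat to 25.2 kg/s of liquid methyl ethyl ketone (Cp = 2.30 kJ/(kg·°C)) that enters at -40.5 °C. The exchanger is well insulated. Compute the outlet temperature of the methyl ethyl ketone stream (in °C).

T_c,out = 17.0 °C

Heat released by hot stream: Q = 27.9 × 2.26 × (19.5 − -33.4) = 3335.6 kJ/s
Energy balance on cold side (adiabatic exchanger): Q = ṁ_c·Cp_c·(T_c,out − T_c,in)
T_c,out = -40.5 + 3335.6/(25.2 × 2.30) = 17.049 °C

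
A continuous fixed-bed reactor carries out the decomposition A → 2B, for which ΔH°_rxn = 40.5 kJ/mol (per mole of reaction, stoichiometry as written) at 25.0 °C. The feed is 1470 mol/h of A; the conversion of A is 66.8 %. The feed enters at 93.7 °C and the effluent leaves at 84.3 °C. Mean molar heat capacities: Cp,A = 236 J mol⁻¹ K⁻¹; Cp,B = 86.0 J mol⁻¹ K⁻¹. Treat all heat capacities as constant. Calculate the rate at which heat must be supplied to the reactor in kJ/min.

Q_in = 546 kJ/min

Extent of reaction ξ = 0.668 × 1470 = 981.96 mol/h
Reaction term: ξ·ΔH°_rxn = 981.96 × 40.5 = 39769 kJ/h
Sensible, feed 93.7→25 °C: -23833 kJ/h
Outlet flows (mol/h): A 488.04, B 1963.9
Sensible, products 25→84.3 °C: 16846 kJ/h
Q = ΔH = 32782 kJ/h = 9.106 kW
Heat supplied = 546.36 kJ/min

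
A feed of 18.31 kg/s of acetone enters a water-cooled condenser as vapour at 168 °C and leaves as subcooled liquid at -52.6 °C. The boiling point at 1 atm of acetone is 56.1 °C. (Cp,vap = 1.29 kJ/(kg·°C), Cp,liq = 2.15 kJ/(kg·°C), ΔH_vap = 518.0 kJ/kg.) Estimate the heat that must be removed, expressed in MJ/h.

Q_c = 59100 MJ/h

vapour 168→56.1 °C: -144.35 kJ/kg
condensation at 56.1 °C: -518 kJ/kg
liquid 56.1→-52.6 °C: -233.7 kJ/kg
Δh = -144.35 + -518 + -233.7 = -896.06 kJ/kg
Q = ṁ·Δh = 18.31 kg/s × -896.06 kJ/kg = -16407 kJ/s
|Q| = 16407 kW = 59064 MJ/h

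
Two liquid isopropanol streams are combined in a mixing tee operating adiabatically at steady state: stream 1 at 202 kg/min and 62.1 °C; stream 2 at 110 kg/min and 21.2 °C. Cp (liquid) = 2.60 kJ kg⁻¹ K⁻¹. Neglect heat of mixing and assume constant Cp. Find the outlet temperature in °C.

No heat crosses the boundary, so H_out = H_in.
Σ ṁᵢCp,ᵢTᵢ = 202×2.60×62.1 + 110×2.60×21.2 = 38678
Σ ṁᵢCp,ᵢ = 202×2.60 + 110×2.60 = 811.2
T_out = 38678 / 811.2 = 47.68 °C

T_out = 47.7 °C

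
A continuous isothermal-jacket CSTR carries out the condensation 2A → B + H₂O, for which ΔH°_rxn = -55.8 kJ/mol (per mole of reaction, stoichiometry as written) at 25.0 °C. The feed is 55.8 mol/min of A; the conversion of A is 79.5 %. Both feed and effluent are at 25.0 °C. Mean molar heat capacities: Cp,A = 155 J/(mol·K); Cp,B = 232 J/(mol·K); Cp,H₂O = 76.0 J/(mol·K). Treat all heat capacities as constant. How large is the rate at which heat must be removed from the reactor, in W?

Q_out = 20600 W

Extent of reaction ξ = 0.795 × 55.8 / 2 = 22.18 mol/min
Reaction term: ξ·ΔH°_rxn = 22.18 × -55.8 = -1237.7 kJ/min
Q = ΔH = -1237.7 kJ/min = -20.628 kW
Heat removed = 20628 W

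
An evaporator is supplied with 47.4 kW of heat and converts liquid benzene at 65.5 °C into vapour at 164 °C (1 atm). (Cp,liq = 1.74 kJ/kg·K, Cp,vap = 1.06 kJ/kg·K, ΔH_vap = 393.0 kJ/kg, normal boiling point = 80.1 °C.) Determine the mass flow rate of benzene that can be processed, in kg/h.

Δh = 1.74×(80.1−65.5) + 393.0 + 1.06×(164−80.1) = 507.34 kJ/kg
Q = 47.4 kW = 47.4 kJ/s = 170640 kJ/h
ṁ = Q/Δh = 170640 / 507.34 = 336.34 kg/h

ṁ = 336 kg/h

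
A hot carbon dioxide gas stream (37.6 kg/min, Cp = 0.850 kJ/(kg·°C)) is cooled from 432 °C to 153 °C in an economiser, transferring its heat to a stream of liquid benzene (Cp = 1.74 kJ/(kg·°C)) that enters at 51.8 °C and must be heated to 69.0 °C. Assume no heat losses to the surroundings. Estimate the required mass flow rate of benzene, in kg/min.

ṁ_c = 298 kg/min

Heat released by hot stream: Q = 37.6 × 0.850 × (432 − 153) = 8916.8 kJ/min
Energy balance on cold side (adiabatic exchanger): Q = ṁ_c·Cp_c·(T_c,out − T_c,in)
ṁ_c = 8916.8 / [1.74 × (69.0 − 51.8)] = 297.94 kg/min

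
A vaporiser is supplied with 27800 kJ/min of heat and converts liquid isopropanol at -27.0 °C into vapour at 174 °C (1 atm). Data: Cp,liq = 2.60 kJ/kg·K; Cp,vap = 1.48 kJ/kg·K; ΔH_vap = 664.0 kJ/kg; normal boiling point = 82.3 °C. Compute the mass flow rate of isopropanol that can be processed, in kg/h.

ṁ = 1540 kg/h

Δh = 2.60×(82.3−-27.0) + 664.0 + 1.48×(174−82.3) = 1083.9 kJ/kg
Q = 27800 kJ/min = 463.33 kJ/s = 1.668e+06 kJ/h
ṁ = Q/Δh = 1.668e+06 / 1083.9 = 1538.9 kg/h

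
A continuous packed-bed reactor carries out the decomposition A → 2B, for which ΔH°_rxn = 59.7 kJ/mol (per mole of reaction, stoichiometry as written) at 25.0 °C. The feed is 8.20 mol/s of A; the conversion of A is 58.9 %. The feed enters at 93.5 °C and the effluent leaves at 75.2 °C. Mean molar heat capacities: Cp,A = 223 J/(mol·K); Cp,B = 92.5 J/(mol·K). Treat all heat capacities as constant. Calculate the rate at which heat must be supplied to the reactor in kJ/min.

Q_in = 14700 kJ/min

Extent of reaction ξ = 0.589 × 8.20 = 4.8298 mol/s
Reaction term: ξ·ΔH°_rxn = 4.8298 × 59.7 = 288.34 kJ/s
Sensible, feed 93.5→25 °C: -125.26 kJ/s
Outlet flows (mol/s): A 3.3702, B 9.6596
Sensible, products 25→75.2 °C: 82.582 kJ/s
Q = ΔH = 245.66 kJ/s = 245.66 kW
Heat supplied = 14740 kJ/min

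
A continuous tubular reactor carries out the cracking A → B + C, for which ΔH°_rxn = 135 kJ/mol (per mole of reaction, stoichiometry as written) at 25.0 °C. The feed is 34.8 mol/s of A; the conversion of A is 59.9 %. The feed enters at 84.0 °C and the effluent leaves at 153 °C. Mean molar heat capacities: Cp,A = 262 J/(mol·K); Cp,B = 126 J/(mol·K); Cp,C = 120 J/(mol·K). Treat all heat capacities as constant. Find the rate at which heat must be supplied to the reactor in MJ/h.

Q_in = 12200 MJ/h

Extent of reaction ξ = 0.599 × 34.8 = 20.845 mol/s
Reaction term: ξ·ΔH°_rxn = 20.845 × 135 = 2814.1 kJ/s
Sensible, feed 84.0→25 °C: -537.94 kJ/s
Outlet flows (mol/s): A 13.955, B 20.845, C 20.845
Sensible, products 25→153 °C: 1124.4 kJ/s
Q = ΔH = 3400.5 kJ/s = 3400.5 kW
Heat supplied = 12242 MJ/h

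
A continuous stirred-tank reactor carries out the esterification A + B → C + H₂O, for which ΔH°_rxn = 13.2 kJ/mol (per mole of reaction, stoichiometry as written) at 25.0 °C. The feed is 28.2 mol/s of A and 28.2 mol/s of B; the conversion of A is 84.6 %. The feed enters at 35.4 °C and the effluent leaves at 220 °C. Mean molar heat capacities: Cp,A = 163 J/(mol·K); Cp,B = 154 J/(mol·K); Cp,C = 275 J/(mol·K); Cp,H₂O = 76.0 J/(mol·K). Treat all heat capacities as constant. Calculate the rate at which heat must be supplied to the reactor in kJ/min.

Q_in = 127000 kJ/min

Extent of reaction ξ = 0.846 × 28.2 = 23.857 mol/s
Reaction term: ξ·ΔH°_rxn = 23.857 × 13.2 = 314.92 kJ/s
Sensible, feed 35.4→25 °C: -92.97 kJ/s
Outlet flows (mol/s): A 4.3428, B 4.3428, C 23.857, H₂O 23.857
Sensible, products 25→220 °C: 1901.4 kJ/s
Q = ΔH = 2123.3 kJ/s = 2123.3 kW
Heat supplied = 127400 kJ/min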